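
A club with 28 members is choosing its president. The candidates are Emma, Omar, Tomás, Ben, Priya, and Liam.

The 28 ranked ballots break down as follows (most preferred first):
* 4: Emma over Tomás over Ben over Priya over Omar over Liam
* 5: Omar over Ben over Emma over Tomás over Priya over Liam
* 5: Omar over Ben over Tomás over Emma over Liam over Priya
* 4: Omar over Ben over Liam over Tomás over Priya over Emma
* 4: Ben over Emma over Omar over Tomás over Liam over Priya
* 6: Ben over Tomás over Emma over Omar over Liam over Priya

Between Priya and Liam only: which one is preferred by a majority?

Liam

Priya is ranked above Liam on 9 ballots; Liam above Priya on 19.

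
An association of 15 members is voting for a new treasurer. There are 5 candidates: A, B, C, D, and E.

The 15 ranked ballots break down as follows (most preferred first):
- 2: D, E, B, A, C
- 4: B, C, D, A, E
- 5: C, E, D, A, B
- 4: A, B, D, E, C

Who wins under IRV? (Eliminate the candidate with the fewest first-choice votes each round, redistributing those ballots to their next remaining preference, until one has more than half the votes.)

Round 1: A 4, B 4, C 5, D 2, E 0. E eliminated.
Round 2: A 4, B 4, C 5, D 2. D eliminated.
Round 3: A 4, B 6, C 5. A eliminated.
Round 4: B 10, C 5. B has a majority (≥8).

B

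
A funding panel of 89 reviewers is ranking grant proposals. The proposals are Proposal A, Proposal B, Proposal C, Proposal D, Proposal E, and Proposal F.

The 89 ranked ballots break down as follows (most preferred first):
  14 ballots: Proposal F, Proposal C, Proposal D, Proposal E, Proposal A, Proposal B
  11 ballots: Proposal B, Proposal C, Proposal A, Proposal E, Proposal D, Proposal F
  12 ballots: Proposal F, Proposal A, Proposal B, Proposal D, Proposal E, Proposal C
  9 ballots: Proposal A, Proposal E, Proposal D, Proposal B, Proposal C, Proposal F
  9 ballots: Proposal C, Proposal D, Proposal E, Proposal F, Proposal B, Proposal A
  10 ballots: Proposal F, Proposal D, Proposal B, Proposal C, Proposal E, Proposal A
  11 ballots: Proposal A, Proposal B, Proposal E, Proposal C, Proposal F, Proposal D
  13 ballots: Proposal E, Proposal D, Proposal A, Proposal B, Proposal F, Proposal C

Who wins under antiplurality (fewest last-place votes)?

Last-place votes: Proposal A 19, Proposal B 14, Proposal C 25, Proposal D 11, Proposal E 0, Proposal F 20.

Proposal E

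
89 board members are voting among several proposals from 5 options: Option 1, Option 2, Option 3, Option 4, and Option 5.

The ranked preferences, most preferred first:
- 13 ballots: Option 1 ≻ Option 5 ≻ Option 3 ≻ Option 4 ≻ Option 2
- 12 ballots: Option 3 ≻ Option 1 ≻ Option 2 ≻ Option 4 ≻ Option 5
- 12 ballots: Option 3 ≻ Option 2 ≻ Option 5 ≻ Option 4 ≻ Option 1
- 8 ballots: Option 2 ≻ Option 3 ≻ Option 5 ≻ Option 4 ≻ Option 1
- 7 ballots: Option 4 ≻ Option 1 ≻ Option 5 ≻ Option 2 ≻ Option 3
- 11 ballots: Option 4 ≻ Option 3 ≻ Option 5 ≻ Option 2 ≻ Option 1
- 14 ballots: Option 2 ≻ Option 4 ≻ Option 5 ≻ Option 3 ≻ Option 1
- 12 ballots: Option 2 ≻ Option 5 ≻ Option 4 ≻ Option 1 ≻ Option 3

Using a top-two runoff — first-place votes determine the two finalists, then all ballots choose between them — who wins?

Round 1 first-place votes: Option 1 13, Option 2 34, Option 3 24, Option 4 18, Option 5 0. Option 2 and Option 3 advance.
Runoff: Option 2 is ranked above Option 3 on 41 ballots, Option 3 above Option 2 on 48.

Option 3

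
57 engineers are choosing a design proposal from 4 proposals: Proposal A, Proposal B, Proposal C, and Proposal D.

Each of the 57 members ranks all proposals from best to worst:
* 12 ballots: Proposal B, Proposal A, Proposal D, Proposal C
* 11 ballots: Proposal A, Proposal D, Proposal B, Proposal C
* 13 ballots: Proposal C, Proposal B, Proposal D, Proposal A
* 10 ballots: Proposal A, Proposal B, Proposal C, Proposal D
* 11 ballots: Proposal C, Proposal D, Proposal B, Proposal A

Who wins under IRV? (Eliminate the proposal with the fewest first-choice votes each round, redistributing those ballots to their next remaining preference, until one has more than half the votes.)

Round 1: Proposal A 21, Proposal B 12, Proposal C 24, Proposal D 0. Proposal D eliminated.
Round 2: Proposal A 21, Proposal B 12, Proposal C 24. Proposal B eliminated.
Round 3: Proposal A 33, Proposal C 24. Proposal A has a majority (≥29).

Proposal A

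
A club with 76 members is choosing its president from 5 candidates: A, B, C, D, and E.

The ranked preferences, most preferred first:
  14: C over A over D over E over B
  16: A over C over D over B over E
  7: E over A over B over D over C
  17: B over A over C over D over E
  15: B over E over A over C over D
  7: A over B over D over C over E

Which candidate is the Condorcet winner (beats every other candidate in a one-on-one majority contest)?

A vs B: 44–32
A vs C: 62–14
A vs D: 76–0
A vs E: 54–22
A beats every other candidate.

A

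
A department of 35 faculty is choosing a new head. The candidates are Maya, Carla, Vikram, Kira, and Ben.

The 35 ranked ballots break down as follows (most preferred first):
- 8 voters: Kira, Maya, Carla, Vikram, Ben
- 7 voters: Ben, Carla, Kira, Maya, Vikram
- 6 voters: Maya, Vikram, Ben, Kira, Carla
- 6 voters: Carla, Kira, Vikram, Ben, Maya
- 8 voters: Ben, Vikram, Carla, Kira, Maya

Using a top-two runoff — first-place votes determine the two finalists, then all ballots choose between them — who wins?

Round 1 first-place votes: Maya 6, Carla 6, Vikram 0, Kira 8, Ben 15. Ben and Kira advance.
Runoff: Ben is ranked above Kira on 21 ballots, Kira above Ben on 14.

Ben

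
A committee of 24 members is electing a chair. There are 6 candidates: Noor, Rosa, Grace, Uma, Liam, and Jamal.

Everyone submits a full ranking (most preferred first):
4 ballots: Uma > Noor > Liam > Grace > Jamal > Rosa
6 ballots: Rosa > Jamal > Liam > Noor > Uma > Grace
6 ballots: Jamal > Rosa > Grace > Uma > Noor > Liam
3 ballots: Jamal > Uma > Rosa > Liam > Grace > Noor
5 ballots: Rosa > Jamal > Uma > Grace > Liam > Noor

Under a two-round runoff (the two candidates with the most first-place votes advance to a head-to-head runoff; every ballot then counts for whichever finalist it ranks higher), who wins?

Round 1 first-place votes: Noor 0, Rosa 11, Grace 0, Uma 4, Liam 0, Jamal 9. Rosa and Jamal advance.
Runoff: Rosa is ranked above Jamal on 11 ballots, Jamal above Rosa on 13.

Jamal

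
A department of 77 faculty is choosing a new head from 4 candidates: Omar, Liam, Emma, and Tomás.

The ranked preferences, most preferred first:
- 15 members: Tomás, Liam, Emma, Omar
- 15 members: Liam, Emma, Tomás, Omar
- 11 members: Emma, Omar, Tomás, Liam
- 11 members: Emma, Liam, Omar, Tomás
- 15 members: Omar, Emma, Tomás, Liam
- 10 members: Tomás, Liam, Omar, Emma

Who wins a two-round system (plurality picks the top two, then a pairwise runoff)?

Round 1 first-place votes: Omar 15, Liam 15, Emma 22, Tomás 25. Tomás and Emma advance.
Runoff: Tomás is ranked above Emma on 25 ballots, Emma above Tomás on 52.

Emma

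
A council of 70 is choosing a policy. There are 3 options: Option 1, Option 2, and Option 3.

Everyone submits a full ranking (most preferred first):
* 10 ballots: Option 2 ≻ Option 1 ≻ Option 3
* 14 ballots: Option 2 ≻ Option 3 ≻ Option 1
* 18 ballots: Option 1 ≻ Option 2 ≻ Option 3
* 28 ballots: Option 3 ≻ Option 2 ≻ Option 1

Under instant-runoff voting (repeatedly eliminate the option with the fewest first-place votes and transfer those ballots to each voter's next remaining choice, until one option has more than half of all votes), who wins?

Option 2

Round 1: Option 1 18, Option 2 24, Option 3 28. Option 1 eliminated.
Round 2: Option 2 42, Option 3 28. Option 2 has a majority (≥36).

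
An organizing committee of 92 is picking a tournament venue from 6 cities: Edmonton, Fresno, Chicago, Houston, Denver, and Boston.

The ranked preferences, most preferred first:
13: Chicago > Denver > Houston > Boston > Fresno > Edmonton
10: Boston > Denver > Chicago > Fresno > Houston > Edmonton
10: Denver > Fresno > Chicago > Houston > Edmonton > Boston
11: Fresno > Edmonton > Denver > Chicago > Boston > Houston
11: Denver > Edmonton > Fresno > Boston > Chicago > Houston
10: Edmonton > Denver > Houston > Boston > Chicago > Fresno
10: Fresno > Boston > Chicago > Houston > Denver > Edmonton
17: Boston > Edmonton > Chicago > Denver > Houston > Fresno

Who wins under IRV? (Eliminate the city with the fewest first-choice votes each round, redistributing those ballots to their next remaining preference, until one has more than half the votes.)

Denver

Round 1: Edmonton 10, Fresno 21, Chicago 13, Houston 0, Denver 21, Boston 27. Houston eliminated.
Round 2: Edmonton 10, Fresno 21, Chicago 13, Denver 21, Boston 27. Edmonton eliminated.
Round 3: Fresno 21, Chicago 13, Denver 31, Boston 27. Chicago eliminated.
Round 4: Fresno 21, Denver 44, Boston 27. Fresno eliminated.
Round 5: Denver 55, Boston 37. Denver has a majority (≥47).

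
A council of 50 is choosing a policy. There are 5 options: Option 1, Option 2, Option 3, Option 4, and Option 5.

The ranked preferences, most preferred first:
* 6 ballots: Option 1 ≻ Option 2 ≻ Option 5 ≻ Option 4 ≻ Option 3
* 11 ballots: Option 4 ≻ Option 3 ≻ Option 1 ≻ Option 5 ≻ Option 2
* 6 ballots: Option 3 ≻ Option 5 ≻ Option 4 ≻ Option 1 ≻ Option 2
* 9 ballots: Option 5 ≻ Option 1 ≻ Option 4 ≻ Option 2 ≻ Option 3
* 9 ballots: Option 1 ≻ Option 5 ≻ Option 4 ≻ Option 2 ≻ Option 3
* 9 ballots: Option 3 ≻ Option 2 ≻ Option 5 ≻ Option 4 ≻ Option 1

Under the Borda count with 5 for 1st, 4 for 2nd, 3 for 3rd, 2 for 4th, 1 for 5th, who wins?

Option 5

Option 1: 6×5 + 11×3 + 6×2 + 9×4 + 9×5 + 9×1 = 165
Option 2: 6×4 + 11×1 + 6×1 + 9×2 + 9×2 + 9×4 = 113
Option 3: 6×1 + 11×4 + 6×5 + 9×1 + 9×1 + 9×5 = 143
Option 4: 6×2 + 11×5 + 6×3 + 9×3 + 9×3 + 9×2 = 157
Option 5: 6×3 + 11×2 + 6×4 + 9×5 + 9×4 + 9×3 = 172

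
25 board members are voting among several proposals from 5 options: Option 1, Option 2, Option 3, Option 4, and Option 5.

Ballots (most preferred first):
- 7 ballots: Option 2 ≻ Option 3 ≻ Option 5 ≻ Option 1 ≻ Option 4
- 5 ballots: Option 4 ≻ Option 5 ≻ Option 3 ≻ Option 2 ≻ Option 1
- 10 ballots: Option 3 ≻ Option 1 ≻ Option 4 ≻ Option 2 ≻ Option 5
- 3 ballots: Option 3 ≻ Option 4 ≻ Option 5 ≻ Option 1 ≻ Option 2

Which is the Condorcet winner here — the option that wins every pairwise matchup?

Option 3

Option 3 vs Option 1: 25–0
Option 3 vs Option 2: 18–7
Option 3 vs Option 4: 20–5
Option 3 vs Option 5: 20–5
Option 3 beats every other option.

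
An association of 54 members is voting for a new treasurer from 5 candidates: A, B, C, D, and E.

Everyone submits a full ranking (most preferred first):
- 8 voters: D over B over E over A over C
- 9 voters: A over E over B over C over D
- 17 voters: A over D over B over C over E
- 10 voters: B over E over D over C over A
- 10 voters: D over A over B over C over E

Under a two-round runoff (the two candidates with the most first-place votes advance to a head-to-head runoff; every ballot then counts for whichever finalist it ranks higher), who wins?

D

Round 1 first-place votes: A 26, B 10, C 0, D 18, E 0. A and D advance.
Runoff: A is ranked above D on 26 ballots, D above A on 28.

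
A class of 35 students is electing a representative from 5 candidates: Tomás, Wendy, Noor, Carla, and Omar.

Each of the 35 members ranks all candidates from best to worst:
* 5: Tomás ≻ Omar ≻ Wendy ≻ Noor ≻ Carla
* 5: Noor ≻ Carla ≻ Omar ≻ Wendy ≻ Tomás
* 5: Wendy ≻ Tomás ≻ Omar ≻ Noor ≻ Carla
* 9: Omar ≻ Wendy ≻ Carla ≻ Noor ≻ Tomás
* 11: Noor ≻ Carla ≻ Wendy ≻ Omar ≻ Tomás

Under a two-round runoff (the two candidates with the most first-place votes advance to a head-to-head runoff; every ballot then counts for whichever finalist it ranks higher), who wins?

Round 1 first-place votes: Tomás 5, Wendy 5, Noor 16, Carla 0, Omar 9. Noor and Omar advance.
Runoff: Noor is ranked above Omar on 16 ballots, Omar above Noor on 19.

Omar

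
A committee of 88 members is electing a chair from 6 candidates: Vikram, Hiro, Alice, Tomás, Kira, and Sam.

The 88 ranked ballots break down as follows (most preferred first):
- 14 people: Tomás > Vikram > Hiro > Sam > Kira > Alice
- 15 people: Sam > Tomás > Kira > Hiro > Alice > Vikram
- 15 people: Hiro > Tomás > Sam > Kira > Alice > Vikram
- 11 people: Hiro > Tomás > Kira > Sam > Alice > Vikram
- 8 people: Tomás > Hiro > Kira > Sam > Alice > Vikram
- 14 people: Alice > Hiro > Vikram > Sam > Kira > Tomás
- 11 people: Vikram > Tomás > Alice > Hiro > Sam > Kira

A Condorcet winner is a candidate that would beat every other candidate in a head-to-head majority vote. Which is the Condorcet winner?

Tomás

Tomás vs Vikram: 63–25
Tomás vs Hiro: 48–40
Tomás vs Alice: 74–14
Tomás vs Kira: 74–14
Tomás vs Sam: 59–29
Tomás beats every other candidate.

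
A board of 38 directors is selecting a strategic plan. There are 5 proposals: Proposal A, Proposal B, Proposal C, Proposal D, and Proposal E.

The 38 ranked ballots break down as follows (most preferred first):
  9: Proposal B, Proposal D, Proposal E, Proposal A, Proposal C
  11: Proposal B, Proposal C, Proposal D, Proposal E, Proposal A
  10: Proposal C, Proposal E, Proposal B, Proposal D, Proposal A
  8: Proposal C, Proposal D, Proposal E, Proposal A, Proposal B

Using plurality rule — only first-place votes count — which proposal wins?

First-place votes: Proposal A 0, Proposal B 20, Proposal C 18, Proposal D 0, Proposal E 0.

Proposal B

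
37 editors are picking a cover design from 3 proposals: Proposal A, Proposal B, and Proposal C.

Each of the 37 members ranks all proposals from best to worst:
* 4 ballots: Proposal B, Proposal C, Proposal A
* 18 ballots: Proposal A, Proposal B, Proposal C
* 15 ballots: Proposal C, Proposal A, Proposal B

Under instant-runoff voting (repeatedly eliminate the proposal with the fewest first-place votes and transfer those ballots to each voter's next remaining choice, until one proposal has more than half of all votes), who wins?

Round 1: Proposal A 18, Proposal B 4, Proposal C 15. Proposal B eliminated.
Round 2: Proposal A 18, Proposal C 19. Proposal C has a majority (≥19).

Proposal C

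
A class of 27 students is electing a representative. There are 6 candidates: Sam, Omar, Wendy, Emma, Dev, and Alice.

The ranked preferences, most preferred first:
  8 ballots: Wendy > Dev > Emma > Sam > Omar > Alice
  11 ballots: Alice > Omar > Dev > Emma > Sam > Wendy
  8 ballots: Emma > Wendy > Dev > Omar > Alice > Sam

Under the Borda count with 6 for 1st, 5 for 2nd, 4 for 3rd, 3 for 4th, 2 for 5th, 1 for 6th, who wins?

Dev

Sam: 8×3 + 11×2 + 8×1 = 54
Omar: 8×2 + 11×5 + 8×3 = 95
Wendy: 8×6 + 11×1 + 8×5 = 99
Emma: 8×4 + 11×3 + 8×6 = 113
Dev: 8×5 + 11×4 + 8×4 = 116
Alice: 8×1 + 11×6 + 8×2 = 90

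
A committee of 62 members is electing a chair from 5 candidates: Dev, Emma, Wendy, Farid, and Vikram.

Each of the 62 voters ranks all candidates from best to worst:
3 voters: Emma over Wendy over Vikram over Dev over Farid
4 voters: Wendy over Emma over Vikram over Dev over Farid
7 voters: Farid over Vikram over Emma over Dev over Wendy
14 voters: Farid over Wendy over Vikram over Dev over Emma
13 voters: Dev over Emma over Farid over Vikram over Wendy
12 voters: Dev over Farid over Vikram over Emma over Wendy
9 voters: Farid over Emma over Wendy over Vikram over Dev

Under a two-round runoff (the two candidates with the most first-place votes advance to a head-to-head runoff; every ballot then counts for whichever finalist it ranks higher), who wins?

Dev

Round 1 first-place votes: Dev 25, Emma 3, Wendy 4, Farid 30, Vikram 0. Farid and Dev advance.
Runoff: Farid is ranked above Dev on 30 ballots, Dev above Farid on 32.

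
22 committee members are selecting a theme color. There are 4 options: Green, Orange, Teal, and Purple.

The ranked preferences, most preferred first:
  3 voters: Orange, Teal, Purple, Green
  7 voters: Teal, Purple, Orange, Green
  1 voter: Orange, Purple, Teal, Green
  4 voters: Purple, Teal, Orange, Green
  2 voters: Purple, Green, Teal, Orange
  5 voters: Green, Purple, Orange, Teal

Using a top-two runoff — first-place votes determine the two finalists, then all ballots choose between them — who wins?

Purple

Round 1 first-place votes: Green 5, Orange 4, Teal 7, Purple 6. Teal and Purple advance.
Runoff: Teal is ranked above Purple on 10 ballots, Purple above Teal on 12.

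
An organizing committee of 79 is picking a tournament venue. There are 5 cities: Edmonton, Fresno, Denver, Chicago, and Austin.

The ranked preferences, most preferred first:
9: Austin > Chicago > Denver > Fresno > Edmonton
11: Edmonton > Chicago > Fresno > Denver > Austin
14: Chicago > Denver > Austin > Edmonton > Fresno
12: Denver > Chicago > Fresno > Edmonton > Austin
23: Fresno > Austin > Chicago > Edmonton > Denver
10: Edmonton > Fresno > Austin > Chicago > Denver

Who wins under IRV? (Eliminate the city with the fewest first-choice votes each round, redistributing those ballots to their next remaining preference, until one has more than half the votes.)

Round 1: Edmonton 21, Fresno 23, Denver 12, Chicago 14, Austin 9. Austin eliminated.
Round 2: Edmonton 21, Fresno 23, Denver 12, Chicago 23. Denver eliminated.
Round 3: Edmonton 21, Fresno 23, Chicago 35. Edmonton eliminated.
Round 4: Fresno 33, Chicago 46. Chicago has a majority (≥40).

Chicago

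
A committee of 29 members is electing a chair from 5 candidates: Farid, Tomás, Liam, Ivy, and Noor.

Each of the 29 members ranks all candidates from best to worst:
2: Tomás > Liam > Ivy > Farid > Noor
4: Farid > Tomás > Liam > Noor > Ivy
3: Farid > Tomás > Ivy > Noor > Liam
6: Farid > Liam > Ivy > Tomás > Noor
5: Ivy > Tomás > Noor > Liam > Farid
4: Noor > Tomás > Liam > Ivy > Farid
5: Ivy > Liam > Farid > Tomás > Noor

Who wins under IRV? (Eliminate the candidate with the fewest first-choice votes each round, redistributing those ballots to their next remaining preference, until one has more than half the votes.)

Round 1: Farid 13, Tomás 2, Liam 0, Ivy 10, Noor 4. Liam eliminated.
Round 2: Farid 13, Tomás 2, Ivy 10, Noor 4. Tomás eliminated.
Round 3: Farid 13, Ivy 12, Noor 4. Noor eliminated.
Round 4: Farid 13, Ivy 16. Ivy has a majority (≥15).

Ivy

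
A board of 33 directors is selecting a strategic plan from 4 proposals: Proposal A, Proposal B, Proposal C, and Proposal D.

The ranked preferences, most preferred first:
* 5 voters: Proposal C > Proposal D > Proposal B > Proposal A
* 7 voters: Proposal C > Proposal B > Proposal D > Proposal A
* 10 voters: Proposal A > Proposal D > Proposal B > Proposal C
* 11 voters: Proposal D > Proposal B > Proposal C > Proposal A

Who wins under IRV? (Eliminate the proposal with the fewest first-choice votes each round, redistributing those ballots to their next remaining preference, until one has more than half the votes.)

Proposal D

Round 1: Proposal A 10, Proposal B 0, Proposal C 12, Proposal D 11. Proposal B eliminated.
Round 2: Proposal A 10, Proposal C 12, Proposal D 11. Proposal A eliminated.
Round 3: Proposal C 12, Proposal D 21. Proposal D has a majority (≥17).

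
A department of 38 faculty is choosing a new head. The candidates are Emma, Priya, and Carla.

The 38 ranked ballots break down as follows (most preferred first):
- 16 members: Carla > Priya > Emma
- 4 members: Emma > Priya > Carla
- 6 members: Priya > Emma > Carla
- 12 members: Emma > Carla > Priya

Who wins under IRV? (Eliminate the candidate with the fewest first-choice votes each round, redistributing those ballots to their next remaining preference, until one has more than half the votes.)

Round 1: Emma 16, Priya 6, Carla 16. Priya eliminated.
Round 2: Emma 22, Carla 16. Emma has a majority (≥20).

Emma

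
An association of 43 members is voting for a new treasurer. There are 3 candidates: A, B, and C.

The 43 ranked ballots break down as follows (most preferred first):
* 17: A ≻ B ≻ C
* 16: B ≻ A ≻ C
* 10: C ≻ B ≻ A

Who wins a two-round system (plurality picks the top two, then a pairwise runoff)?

Round 1 first-place votes: A 17, B 16, C 10. A and B advance.
Runoff: A is ranked above B on 17 ballots, B above A on 26.

B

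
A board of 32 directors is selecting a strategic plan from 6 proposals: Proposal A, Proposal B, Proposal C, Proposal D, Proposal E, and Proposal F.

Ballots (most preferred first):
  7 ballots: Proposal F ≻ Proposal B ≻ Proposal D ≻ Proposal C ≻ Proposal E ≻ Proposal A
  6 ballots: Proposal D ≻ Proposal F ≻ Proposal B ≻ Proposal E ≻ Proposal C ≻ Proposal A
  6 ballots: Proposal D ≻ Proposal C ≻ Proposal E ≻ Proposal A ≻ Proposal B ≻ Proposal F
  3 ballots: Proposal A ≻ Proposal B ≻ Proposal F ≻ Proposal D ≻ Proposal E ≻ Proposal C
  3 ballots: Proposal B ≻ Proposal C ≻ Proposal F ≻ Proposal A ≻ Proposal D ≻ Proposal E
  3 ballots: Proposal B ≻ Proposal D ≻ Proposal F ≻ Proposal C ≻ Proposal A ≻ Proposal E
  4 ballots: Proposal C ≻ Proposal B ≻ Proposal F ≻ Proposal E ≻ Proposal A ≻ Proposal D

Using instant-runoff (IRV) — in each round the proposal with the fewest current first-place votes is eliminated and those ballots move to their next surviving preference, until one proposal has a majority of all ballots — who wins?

Proposal B

Round 1: Proposal A 3, Proposal B 6, Proposal C 4, Proposal D 12, Proposal E 0, Proposal F 7. Proposal E eliminated.
Round 2: Proposal A 3, Proposal B 6, Proposal C 4, Proposal D 12, Proposal F 7. Proposal A eliminated.
Round 3: Proposal B 9, Proposal C 4, Proposal D 12, Proposal F 7. Proposal C eliminated.
Round 4: Proposal B 13, Proposal D 12, Proposal F 7. Proposal F eliminated.
Round 5: Proposal B 20, Proposal D 12. Proposal B has a majority (≥17).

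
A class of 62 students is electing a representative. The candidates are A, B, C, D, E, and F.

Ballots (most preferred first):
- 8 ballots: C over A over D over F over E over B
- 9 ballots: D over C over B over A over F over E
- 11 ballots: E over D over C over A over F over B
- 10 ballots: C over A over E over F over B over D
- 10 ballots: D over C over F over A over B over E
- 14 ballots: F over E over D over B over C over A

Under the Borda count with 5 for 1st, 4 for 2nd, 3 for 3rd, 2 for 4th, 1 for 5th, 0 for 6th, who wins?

A: 8×4 + 9×2 + 11×2 + 10×4 + 10×2 + 14×0 = 132
B: 8×0 + 9×3 + 11×0 + 10×1 + 10×1 + 14×2 = 75
C: 8×5 + 9×4 + 11×3 + 10×5 + 10×4 + 14×1 = 213
D: 8×3 + 9×5 + 11×4 + 10×0 + 10×5 + 14×3 = 205
E: 8×1 + 9×0 + 11×5 + 10×3 + 10×0 + 14×4 = 149
F: 8×2 + 9×1 + 11×1 + 10×2 + 10×3 + 14×5 = 156

C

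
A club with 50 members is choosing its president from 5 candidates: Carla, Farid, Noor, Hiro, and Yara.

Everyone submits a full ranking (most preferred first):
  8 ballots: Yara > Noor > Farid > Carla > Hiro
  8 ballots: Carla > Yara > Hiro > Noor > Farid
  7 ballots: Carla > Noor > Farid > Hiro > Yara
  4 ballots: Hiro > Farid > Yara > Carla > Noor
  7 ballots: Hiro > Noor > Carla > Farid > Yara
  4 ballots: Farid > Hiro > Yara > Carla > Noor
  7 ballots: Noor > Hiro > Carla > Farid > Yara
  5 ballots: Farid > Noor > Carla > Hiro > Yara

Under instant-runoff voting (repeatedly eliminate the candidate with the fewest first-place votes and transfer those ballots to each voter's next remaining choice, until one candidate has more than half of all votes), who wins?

Hiro

Round 1: Carla 15, Farid 9, Noor 7, Hiro 11, Yara 8. Noor eliminated.
Round 2: Carla 15, Farid 9, Hiro 18, Yara 8. Yara eliminated.
Round 3: Carla 15, Farid 17, Hiro 18. Carla eliminated.
Round 4: Farid 24, Hiro 26. Hiro has a majority (≥26).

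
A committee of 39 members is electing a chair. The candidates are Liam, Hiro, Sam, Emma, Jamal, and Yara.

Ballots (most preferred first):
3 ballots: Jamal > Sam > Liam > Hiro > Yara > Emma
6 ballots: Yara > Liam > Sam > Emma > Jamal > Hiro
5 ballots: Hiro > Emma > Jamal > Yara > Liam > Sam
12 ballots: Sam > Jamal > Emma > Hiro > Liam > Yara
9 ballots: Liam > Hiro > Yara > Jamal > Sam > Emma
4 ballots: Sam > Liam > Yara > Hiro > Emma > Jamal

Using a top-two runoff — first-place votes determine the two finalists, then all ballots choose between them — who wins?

Round 1 first-place votes: Liam 9, Hiro 5, Sam 16, Emma 0, Jamal 3, Yara 6. Sam and Liam advance.
Runoff: Sam is ranked above Liam on 19 ballots, Liam above Sam on 20.

Liam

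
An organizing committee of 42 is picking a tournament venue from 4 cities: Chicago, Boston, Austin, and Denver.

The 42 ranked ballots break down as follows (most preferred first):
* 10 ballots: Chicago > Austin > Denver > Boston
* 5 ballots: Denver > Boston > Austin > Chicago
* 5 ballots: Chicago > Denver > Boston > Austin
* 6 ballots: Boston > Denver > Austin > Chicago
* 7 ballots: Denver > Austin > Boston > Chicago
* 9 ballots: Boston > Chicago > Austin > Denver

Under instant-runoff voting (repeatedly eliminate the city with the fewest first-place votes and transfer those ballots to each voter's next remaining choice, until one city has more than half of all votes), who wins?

Boston

Round 1: Chicago 15, Boston 15, Austin 0, Denver 12. Austin eliminated.
Round 2: Chicago 15, Boston 15, Denver 12. Denver eliminated.
Round 3: Chicago 15, Boston 27. Boston has a majority (≥22).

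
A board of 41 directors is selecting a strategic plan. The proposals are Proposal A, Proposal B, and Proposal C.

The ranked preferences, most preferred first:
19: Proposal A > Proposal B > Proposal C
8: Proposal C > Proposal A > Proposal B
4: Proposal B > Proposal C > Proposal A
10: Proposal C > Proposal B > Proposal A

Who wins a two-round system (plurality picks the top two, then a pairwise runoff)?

Round 1 first-place votes: Proposal A 19, Proposal B 4, Proposal C 18. Proposal A and Proposal C advance.
Runoff: Proposal A is ranked above Proposal C on 19 ballots, Proposal C above Proposal A on 22.

Proposal C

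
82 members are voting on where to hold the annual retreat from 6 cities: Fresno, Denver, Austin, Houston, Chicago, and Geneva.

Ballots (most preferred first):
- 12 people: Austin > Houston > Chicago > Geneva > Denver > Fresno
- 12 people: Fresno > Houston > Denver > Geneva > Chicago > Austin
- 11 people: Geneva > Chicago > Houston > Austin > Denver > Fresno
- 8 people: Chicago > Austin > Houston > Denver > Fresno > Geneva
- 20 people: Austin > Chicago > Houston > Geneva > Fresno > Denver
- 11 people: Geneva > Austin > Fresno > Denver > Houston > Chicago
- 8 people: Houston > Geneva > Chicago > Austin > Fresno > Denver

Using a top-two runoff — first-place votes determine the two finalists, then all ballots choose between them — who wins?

Geneva

Round 1 first-place votes: Fresno 12, Denver 0, Austin 32, Houston 8, Chicago 8, Geneva 22. Austin and Geneva advance.
Runoff: Austin is ranked above Geneva on 40 ballots, Geneva above Austin on 42.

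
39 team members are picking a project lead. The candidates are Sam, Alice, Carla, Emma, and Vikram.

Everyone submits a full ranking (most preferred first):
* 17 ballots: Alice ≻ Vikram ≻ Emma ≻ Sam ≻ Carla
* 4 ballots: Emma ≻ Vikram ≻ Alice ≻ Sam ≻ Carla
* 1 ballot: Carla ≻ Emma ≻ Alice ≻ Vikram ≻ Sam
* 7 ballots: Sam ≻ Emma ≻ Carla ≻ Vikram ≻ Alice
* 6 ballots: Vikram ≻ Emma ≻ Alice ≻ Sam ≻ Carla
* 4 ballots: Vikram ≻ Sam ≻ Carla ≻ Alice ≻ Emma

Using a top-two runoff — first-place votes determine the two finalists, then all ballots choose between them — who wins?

Round 1 first-place votes: Sam 7, Alice 17, Carla 1, Emma 4, Vikram 10. Alice and Vikram advance.
Runoff: Alice is ranked above Vikram on 18 ballots, Vikram above Alice on 21.

Vikram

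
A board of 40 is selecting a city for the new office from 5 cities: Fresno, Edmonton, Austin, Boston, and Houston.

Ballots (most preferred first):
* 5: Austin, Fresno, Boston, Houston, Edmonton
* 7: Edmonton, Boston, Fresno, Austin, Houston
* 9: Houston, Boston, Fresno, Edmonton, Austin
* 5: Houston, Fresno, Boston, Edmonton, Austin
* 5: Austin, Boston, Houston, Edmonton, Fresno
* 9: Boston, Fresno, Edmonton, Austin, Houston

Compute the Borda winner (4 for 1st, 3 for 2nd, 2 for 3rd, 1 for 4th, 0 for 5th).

Boston

Fresno: 5×3 + 7×2 + 9×2 + 5×3 + 5×0 + 9×3 = 89
Edmonton: 5×0 + 7×4 + 9×1 + 5×1 + 5×1 + 9×2 = 65
Austin: 5×4 + 7×1 + 9×0 + 5×0 + 5×4 + 9×1 = 56
Boston: 5×2 + 7×3 + 9×3 + 5×2 + 5×3 + 9×4 = 119
Houston: 5×1 + 7×0 + 9×4 + 5×4 + 5×2 + 9×0 = 71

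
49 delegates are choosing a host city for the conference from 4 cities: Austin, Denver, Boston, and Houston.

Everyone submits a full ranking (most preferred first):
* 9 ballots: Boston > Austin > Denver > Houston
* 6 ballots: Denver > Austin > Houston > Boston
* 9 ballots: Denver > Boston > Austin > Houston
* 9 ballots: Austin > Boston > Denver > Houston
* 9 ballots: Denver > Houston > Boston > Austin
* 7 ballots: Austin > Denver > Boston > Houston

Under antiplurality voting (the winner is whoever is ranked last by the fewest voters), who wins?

Denver

Last-place votes: Austin 9, Denver 0, Boston 6, Houston 34.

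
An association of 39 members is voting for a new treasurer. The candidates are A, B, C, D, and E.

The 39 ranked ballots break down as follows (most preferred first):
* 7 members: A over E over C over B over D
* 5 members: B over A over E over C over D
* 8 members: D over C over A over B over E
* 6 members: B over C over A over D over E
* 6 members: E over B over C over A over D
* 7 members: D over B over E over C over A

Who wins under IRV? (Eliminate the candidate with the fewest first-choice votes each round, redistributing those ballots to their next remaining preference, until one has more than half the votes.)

B

Round 1: A 7, B 11, C 0, D 15, E 6. C eliminated.
Round 2: A 7, B 11, D 15, E 6. E eliminated.
Round 3: A 7, B 17, D 15. A eliminated.
Round 4: B 24, D 15. B has a majority (≥20).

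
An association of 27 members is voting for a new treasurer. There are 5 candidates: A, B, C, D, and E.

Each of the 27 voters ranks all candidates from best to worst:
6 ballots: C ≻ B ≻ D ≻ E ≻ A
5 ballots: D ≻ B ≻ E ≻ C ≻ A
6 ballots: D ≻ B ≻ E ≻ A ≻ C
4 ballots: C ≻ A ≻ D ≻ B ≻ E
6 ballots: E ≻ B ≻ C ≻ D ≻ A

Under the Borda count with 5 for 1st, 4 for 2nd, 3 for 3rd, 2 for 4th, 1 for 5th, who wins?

A: 6×1 + 5×1 + 6×2 + 4×4 + 6×1 = 45
B: 6×4 + 5×4 + 6×4 + 4×2 + 6×4 = 100
C: 6×5 + 5×2 + 6×1 + 4×5 + 6×3 = 84
D: 6×3 + 5×5 + 6×5 + 4×3 + 6×2 = 97
E: 6×2 + 5×3 + 6×3 + 4×1 + 6×5 = 79

B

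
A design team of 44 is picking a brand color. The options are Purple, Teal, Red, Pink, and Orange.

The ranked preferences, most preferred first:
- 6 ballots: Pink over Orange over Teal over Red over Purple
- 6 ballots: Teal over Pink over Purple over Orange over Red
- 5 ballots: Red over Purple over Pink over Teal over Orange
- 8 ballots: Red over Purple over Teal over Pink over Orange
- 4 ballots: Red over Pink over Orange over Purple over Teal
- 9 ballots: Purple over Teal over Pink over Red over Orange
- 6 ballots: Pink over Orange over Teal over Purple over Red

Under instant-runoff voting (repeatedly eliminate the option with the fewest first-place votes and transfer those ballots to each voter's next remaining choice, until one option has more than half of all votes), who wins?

Round 1: Purple 9, Teal 6, Red 17, Pink 12, Orange 0. Orange eliminated.
Round 2: Purple 9, Teal 6, Red 17, Pink 12. Teal eliminated.
Round 3: Purple 9, Red 17, Pink 18. Purple eliminated.
Round 4: Red 17, Pink 27. Pink has a majority (≥23).

Pink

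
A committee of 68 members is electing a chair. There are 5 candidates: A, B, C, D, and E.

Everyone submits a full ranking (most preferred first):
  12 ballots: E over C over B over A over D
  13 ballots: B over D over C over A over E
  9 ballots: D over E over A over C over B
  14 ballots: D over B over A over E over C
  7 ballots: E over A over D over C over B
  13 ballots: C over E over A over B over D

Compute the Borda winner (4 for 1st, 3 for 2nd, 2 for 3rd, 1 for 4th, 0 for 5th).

A: 12×1 + 13×1 + 9×2 + 14×2 + 7×3 + 13×2 = 118
B: 12×2 + 13×4 + 9×0 + 14×3 + 7×0 + 13×1 = 131
C: 12×3 + 13×2 + 9×1 + 14×0 + 7×1 + 13×4 = 130
D: 12×0 + 13×3 + 9×4 + 14×4 + 7×2 + 13×0 = 145
E: 12×4 + 13×0 + 9×3 + 14×1 + 7×4 + 13×3 = 156

E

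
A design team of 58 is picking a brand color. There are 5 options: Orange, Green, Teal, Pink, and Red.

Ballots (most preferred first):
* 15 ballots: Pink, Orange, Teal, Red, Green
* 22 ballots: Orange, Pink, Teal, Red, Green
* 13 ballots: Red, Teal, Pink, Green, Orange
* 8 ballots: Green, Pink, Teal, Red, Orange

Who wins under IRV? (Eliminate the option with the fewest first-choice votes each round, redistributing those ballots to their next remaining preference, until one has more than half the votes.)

Pink

Round 1: Orange 22, Green 8, Teal 0, Pink 15, Red 13. Teal eliminated.
Round 2: Orange 22, Green 8, Pink 15, Red 13. Green eliminated.
Round 3: Orange 22, Pink 23, Red 13. Red eliminated.
Round 4: Orange 22, Pink 36. Pink has a majority (≥30).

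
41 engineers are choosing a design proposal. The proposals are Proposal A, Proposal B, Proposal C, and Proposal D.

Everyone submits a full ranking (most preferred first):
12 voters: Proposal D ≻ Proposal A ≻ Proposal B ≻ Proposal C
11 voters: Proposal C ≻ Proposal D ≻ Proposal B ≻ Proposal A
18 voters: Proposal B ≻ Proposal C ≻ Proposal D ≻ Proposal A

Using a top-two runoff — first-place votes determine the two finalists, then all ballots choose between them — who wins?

Round 1 first-place votes: Proposal A 0, Proposal B 18, Proposal C 11, Proposal D 12. Proposal B and Proposal D advance.
Runoff: Proposal B is ranked above Proposal D on 18 ballots, Proposal D above Proposal B on 23.

Proposal D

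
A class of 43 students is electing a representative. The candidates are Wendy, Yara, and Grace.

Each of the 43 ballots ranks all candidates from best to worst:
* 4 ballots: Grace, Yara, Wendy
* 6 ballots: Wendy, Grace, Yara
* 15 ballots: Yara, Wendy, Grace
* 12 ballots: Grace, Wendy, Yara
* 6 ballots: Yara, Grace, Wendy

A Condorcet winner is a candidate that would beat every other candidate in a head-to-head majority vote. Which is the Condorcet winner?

Grace

Grace vs Wendy: 22–21
Grace vs Yara: 22–21
Grace beats every other candidate.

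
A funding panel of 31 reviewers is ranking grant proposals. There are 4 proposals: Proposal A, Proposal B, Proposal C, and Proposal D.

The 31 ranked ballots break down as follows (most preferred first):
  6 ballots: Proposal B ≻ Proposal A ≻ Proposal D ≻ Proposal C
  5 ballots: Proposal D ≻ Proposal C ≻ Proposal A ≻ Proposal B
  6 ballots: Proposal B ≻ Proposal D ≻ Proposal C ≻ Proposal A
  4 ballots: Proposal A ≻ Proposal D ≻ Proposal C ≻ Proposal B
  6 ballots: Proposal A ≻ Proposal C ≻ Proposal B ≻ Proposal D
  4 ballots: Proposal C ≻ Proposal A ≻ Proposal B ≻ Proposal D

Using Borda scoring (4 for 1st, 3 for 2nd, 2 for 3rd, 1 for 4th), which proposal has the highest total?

Proposal A

Proposal A: 6×3 + 5×2 + 6×1 + 4×4 + 6×4 + 4×3 = 86
Proposal B: 6×4 + 5×1 + 6×4 + 4×1 + 6×2 + 4×2 = 77
Proposal C: 6×1 + 5×3 + 6×2 + 4×2 + 6×3 + 4×4 = 75
Proposal D: 6×2 + 5×4 + 6×3 + 4×3 + 6×1 + 4×1 = 72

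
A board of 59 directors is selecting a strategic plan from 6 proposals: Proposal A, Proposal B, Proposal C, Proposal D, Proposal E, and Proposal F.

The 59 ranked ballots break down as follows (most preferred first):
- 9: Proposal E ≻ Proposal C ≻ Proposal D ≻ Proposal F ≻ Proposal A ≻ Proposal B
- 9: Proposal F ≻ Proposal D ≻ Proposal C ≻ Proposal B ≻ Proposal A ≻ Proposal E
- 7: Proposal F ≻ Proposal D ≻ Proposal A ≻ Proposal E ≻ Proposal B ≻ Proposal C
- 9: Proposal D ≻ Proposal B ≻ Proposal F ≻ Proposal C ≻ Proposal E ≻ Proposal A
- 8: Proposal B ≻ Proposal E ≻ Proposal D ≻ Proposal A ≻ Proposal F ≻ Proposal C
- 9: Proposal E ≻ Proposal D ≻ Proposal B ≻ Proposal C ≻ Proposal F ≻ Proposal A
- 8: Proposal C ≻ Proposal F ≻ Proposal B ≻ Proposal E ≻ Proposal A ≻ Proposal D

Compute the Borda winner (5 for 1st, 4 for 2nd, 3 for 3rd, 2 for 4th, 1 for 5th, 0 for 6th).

Proposal D

Proposal A: 9×1 + 9×1 + 7×3 + 9×0 + 8×2 + 9×0 + 8×1 = 63
Proposal B: 9×0 + 9×2 + 7×1 + 9×4 + 8×5 + 9×3 + 8×3 = 152
Proposal C: 9×4 + 9×3 + 7×0 + 9×2 + 8×0 + 9×2 + 8×5 = 139
Proposal D: 9×3 + 9×4 + 7×4 + 9×5 + 8×3 + 9×4 + 8×0 = 196
Proposal E: 9×5 + 9×0 + 7×2 + 9×1 + 8×4 + 9×5 + 8×2 = 161
Proposal F: 9×2 + 9×5 + 7×5 + 9×3 + 8×1 + 9×1 + 8×4 = 174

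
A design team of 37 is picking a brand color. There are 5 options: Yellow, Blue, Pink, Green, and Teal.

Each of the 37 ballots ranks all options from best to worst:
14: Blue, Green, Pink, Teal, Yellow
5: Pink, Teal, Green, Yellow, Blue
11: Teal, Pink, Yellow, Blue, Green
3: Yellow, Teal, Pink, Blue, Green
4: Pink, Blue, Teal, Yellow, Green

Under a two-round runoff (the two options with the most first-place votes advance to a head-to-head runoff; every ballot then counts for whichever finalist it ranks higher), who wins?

Round 1 first-place votes: Yellow 3, Blue 14, Pink 9, Green 0, Teal 11. Blue and Teal advance.
Runoff: Blue is ranked above Teal on 18 ballots, Teal above Blue on 19.

Teal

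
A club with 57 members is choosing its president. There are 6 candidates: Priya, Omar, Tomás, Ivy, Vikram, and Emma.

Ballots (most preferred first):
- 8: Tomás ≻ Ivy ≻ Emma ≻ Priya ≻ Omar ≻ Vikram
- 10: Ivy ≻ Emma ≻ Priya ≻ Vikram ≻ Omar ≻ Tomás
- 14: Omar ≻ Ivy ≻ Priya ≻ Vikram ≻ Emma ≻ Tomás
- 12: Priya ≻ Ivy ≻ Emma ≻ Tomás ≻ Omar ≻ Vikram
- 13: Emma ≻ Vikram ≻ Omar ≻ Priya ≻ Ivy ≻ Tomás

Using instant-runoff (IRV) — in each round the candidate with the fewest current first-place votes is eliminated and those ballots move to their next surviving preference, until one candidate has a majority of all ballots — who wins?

Round 1: Priya 12, Omar 14, Tomás 8, Ivy 10, Vikram 0, Emma 13. Vikram eliminated.
Round 2: Priya 12, Omar 14, Tomás 8, Ivy 10, Emma 13. Tomás eliminated.
Round 3: Priya 12, Omar 14, Ivy 18, Emma 13. Priya eliminated.
Round 4: Omar 14, Ivy 30, Emma 13. Ivy has a majority (≥29).

Ivy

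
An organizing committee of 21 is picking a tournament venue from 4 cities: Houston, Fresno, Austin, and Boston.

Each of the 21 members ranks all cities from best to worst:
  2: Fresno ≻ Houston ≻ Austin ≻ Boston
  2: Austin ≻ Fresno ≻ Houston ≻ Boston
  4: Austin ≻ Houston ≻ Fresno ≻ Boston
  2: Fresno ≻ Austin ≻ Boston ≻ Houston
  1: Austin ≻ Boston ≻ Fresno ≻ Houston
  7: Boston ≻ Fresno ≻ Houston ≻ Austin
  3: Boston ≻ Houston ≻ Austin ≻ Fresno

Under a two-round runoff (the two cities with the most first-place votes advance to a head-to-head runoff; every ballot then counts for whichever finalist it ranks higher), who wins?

Round 1 first-place votes: Houston 0, Fresno 4, Austin 7, Boston 10. Boston and Austin advance.
Runoff: Boston is ranked above Austin on 10 ballots, Austin above Boston on 11.

Austin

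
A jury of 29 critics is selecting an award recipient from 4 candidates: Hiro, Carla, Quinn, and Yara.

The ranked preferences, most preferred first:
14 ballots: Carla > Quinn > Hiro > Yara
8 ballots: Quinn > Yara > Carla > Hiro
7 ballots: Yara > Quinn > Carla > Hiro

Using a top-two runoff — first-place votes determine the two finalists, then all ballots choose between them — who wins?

Round 1 first-place votes: Hiro 0, Carla 14, Quinn 8, Yara 7. Carla and Quinn advance.
Runoff: Carla is ranked above Quinn on 14 ballots, Quinn above Carla on 15.

Quinn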